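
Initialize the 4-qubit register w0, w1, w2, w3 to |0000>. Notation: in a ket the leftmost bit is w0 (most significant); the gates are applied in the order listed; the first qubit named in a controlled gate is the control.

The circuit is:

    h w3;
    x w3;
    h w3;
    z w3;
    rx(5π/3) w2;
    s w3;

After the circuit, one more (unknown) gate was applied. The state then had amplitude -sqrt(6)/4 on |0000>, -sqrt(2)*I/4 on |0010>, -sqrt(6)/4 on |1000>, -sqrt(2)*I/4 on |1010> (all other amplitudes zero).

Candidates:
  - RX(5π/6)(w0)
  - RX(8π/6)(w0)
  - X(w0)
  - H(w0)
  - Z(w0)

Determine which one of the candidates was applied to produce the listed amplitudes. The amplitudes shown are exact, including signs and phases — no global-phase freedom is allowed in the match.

The applied gate was H(w0). Key observation: gates 1-4 undo each other exactly, leaving only the rest of the circuit to track.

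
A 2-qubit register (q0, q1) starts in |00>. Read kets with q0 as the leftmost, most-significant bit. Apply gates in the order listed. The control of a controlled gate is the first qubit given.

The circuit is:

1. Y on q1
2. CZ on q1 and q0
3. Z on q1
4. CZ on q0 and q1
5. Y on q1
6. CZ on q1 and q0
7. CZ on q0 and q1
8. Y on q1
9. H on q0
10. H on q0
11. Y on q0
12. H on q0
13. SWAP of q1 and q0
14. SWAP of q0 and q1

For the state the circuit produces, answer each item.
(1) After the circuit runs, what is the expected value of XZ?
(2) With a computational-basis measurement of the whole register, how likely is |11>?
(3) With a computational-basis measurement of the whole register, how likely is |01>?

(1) In the final state, XZ has expectation 1.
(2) Outcome |11> occurs with probability 1/2.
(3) A full measurement returns |01> with probability 1/2.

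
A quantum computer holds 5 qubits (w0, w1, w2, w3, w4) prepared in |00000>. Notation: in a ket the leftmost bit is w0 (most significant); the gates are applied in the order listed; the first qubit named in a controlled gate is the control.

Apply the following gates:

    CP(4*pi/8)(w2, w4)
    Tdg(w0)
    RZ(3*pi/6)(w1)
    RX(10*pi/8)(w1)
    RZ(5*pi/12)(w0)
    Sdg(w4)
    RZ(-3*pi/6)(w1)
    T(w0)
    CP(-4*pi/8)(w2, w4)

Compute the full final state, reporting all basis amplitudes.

The resulting statevector has amplitude sqrt(2 - sqrt(2))*exp(19*I*pi/24)/2 on |00000>, sqrt(sqrt(2) + 2)*exp(19*I*pi/24)/2 on |01000>, and 0 on every other basis state.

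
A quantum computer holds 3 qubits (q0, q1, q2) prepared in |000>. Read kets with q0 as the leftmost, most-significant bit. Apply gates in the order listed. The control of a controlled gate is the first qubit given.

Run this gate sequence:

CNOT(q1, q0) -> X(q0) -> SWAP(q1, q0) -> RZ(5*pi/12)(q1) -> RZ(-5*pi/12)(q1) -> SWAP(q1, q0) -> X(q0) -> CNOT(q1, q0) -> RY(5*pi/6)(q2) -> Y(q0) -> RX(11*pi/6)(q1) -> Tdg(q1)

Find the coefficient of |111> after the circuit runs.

The amplitude on |111> is -exp(3*I*pi/4)/4. Key observation: the block from step 1 through step 8 cancels to the identity and can be dropped.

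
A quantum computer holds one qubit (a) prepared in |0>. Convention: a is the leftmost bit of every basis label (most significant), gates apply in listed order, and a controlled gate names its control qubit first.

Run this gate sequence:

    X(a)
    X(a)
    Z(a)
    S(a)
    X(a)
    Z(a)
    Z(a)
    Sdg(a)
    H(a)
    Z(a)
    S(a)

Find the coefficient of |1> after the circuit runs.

The final state's coefficient on |1> equals sqrt(2)/2. Key observation: the block from step 1 through step 2 cancels to the identity and can be dropped.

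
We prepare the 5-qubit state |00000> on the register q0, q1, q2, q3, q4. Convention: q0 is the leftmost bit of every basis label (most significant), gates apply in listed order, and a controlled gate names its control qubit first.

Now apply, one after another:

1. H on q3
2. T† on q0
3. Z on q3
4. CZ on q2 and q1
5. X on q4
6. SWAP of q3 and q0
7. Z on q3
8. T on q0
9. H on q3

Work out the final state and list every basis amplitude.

The final amplitudes are 1/2 on |00001>, 1/2 on |00011>, -exp(I*pi/4)/2 on |10001>, -exp(I*pi/4)/2 on |10011>, and 0 on every other basis state.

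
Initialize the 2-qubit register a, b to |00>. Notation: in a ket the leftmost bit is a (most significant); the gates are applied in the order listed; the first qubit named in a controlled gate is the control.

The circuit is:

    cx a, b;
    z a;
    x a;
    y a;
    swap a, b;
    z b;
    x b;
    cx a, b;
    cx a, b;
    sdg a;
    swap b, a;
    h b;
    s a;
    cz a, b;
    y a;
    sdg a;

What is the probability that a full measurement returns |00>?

A full measurement returns |00> with probability 1/2.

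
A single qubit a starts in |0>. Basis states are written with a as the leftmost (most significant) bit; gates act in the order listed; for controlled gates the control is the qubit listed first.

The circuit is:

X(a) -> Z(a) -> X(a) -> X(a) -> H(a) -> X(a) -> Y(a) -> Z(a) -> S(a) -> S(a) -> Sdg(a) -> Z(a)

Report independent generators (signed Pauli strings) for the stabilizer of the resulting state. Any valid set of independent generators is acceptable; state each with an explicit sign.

The stabilizer group can be generated by +Y, among other valid generating sets.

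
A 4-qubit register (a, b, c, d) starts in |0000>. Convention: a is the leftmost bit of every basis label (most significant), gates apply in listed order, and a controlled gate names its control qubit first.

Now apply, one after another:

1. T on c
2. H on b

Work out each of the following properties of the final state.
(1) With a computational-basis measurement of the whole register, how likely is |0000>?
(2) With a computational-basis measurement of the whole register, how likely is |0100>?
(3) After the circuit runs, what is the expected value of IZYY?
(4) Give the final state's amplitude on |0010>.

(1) Outcome |0000> occurs with probability 1/2.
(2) Outcome |0100> occurs with probability 1/2.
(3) In the final state, IZYY has expectation 0.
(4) The final state's coefficient on |0010> equals 0.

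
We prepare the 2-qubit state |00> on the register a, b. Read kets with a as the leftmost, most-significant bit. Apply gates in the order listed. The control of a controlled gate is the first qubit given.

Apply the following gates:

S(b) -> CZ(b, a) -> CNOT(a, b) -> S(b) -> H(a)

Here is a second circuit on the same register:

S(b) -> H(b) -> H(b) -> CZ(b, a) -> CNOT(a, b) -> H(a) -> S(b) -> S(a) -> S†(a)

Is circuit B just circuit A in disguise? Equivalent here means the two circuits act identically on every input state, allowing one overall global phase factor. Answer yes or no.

Yes, they are equivalent — the unitaries differ by at most a global phase.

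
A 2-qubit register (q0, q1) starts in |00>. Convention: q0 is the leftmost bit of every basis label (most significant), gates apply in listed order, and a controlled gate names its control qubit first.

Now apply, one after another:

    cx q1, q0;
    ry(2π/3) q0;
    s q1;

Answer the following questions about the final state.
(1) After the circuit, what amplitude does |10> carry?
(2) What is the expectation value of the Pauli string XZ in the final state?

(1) The final state's coefficient on |10> equals sqrt(3)/2.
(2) The expectation value of XZ is sqrt(3)/2.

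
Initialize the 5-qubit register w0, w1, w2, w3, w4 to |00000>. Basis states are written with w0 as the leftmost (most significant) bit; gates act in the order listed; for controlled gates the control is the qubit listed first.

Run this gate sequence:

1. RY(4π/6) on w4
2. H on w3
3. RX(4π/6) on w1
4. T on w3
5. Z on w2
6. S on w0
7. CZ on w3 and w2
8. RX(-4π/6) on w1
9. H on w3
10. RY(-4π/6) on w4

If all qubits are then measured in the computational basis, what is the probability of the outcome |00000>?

Outcome |00000> occurs with probability sqrt(2)/4 + 1/2.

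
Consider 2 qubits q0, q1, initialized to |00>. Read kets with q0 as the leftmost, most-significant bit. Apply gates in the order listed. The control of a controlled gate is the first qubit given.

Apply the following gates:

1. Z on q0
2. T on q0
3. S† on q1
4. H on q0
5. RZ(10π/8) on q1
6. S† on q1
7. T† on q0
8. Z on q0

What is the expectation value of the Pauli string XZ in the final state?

The expectation value of XZ is -sqrt(2)/2.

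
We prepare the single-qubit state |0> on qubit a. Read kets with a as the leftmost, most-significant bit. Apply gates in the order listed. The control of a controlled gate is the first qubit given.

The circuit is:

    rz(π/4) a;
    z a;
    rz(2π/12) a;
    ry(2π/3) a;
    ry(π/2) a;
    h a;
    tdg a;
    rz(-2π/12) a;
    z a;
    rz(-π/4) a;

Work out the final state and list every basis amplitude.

After the circuit, the state carries amplitude 1/2 on |0>, -sqrt(3)*exp(I*pi/3)/2 on |1>.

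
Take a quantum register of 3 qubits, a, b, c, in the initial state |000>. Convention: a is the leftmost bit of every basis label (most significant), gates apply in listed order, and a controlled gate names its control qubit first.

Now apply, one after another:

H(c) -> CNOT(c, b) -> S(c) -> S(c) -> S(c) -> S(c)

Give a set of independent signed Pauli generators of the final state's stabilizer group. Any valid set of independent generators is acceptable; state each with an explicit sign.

The stabilizer group can be generated by +IXX, +ZII, +IZZ, among other valid generating sets.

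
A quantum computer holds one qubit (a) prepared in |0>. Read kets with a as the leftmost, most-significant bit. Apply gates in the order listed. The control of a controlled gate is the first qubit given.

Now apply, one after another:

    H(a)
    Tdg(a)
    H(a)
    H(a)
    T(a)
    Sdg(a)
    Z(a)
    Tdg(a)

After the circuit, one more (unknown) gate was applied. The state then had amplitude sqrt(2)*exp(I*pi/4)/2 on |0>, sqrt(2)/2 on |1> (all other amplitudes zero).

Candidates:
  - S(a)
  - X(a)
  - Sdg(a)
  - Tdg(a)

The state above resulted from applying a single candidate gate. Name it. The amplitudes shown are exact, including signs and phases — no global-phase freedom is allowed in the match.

The applied gate was X(a). Key observation: steps 2-5 multiply out to the identity, so the circuit reduces to the remaining gates.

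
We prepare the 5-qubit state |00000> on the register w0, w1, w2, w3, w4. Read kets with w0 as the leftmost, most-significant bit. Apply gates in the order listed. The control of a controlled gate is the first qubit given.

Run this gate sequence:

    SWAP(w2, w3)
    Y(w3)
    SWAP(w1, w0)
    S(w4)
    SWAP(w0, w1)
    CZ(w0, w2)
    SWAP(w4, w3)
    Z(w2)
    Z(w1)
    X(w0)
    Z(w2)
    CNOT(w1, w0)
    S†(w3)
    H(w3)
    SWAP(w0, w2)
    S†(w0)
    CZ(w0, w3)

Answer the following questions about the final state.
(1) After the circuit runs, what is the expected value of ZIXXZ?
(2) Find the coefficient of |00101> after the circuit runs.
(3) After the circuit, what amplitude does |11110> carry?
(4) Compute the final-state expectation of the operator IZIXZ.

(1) The expectation value of ZIXXZ is 0.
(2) |00101> carries amplitude sqrt(2)*I/2 in the final state.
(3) The final state's coefficient on |11110> equals 0.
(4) The expectation value of IZIXZ is -1.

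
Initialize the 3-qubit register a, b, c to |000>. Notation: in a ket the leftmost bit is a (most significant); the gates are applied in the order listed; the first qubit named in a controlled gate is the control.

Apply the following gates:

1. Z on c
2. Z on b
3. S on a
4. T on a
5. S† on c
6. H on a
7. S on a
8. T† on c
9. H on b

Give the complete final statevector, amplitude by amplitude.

After the circuit, the state carries amplitude 1/2 on |000>, 0 on |001>, 1/2 on |010>, 0 on |011>, I/2 on |100>, 0 on |101>, I/2 on |110>, 0 on |111>.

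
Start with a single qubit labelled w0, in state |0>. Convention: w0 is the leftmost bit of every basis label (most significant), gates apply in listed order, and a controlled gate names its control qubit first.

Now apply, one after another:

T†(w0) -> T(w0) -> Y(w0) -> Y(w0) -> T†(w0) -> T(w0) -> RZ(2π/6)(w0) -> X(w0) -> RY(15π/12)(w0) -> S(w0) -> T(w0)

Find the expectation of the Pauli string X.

The expectation value of X is -1/2. Key observation: steps 1-6 multiply out to the identity, so the circuit reduces to the remaining gates.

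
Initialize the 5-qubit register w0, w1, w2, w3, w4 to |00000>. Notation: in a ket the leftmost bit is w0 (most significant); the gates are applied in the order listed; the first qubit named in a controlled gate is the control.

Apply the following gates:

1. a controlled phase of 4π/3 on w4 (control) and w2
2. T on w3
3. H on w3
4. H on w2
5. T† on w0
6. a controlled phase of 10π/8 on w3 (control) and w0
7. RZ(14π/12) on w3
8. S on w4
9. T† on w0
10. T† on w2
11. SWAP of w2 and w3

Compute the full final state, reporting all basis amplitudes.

The resulting statevector has amplitude -exp(5*I*pi/12)/2 on |00000>, -exp(I*pi/6)/2 on |00010>, exp(7*I*pi/12)/2 on |00100>, exp(I*pi/3)/2 on |00110>, and 0 on every other basis state.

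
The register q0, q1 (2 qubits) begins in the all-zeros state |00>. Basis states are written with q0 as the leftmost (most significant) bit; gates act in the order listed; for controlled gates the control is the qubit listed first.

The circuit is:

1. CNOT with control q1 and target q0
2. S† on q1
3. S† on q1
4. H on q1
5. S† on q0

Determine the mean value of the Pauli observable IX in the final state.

In the final state, IX has expectation 1.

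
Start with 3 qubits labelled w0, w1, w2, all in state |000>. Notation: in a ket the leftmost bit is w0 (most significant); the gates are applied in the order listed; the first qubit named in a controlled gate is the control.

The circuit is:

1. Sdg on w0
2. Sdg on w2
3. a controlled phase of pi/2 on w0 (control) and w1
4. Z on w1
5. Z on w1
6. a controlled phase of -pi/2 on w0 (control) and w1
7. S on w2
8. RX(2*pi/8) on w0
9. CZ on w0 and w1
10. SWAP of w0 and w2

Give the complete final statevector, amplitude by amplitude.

The final amplitudes are sqrt(sqrt(2) + 2)/2 on |000>, -I*sqrt(2 - sqrt(2))/2 on |001>, and 0 on every other basis state. Key observation: gates 2-7 undo each other exactly, leaving only the rest of the circuit to track.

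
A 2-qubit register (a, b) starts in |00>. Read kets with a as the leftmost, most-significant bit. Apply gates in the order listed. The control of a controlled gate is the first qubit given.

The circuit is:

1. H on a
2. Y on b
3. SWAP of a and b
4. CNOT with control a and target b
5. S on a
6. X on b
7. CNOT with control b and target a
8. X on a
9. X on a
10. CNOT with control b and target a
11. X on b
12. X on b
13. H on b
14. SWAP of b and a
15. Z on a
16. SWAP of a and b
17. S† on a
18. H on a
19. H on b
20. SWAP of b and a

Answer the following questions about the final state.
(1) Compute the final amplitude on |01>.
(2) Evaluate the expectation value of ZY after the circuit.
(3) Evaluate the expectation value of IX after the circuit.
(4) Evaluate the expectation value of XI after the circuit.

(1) The final state's coefficient on |01> equals -I/2. Key observation: gates 6-11 undo each other exactly, leaving only the rest of the circuit to track.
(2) In the final state, ZY has expectation 0.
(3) The expectation value of IX is -1.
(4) In the final state, XI has expectation 1.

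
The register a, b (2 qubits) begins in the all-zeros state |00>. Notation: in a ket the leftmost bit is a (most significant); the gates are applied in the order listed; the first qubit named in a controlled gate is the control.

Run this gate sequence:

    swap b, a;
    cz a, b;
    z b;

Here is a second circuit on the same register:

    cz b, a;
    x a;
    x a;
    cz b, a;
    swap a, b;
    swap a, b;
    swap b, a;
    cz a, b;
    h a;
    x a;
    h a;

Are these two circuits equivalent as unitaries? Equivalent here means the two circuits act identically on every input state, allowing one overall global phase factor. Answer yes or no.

No: there is an input state on which the two circuits produce genuinely different outputs (not merely differing by a phase).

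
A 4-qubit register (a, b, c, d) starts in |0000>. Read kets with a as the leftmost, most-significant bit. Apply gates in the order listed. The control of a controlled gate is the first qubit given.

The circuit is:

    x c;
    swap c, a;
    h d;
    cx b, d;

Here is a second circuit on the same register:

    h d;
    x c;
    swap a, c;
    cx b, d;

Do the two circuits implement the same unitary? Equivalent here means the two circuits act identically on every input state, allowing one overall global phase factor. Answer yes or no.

Yes — the two circuits implement the same unitary up to a global phase.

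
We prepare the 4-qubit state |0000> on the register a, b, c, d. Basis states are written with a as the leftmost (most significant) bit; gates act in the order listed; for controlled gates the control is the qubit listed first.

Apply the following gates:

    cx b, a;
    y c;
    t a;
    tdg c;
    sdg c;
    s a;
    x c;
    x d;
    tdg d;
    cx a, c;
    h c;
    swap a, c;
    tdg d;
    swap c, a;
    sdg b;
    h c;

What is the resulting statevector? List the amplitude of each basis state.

The resulting statevector has amplitude -exp(I*pi/4) on |0001>, and 0 on every other basis state.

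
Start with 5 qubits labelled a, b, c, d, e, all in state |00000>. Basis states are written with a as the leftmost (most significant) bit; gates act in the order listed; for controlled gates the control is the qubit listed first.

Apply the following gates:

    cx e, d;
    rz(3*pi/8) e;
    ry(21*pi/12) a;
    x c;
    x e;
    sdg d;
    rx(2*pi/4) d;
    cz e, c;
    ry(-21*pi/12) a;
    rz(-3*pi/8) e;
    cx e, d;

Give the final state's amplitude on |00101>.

The amplitude on |00101> is sqrt(2)*exp(I*pi/8)/2.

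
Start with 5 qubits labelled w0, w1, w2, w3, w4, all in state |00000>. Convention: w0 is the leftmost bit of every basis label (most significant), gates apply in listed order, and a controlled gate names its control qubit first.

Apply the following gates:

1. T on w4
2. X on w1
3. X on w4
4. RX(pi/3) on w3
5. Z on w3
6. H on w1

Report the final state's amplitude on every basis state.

After the circuit, the state carries amplitude sqrt(6)/4 on |00001>, sqrt(2)*I/4 on |00011>, -sqrt(6)/4 on |01001>, -sqrt(2)*I/4 on |01011>, and 0 on every other basis state.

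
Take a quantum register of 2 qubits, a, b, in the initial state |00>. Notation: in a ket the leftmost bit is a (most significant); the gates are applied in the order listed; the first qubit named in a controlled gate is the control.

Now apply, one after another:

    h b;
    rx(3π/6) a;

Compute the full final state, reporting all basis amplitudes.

After the circuit, the state carries amplitude 1/2 on |00>, 1/2 on |01>, -I/2 on |10>, -I/2 on |11>.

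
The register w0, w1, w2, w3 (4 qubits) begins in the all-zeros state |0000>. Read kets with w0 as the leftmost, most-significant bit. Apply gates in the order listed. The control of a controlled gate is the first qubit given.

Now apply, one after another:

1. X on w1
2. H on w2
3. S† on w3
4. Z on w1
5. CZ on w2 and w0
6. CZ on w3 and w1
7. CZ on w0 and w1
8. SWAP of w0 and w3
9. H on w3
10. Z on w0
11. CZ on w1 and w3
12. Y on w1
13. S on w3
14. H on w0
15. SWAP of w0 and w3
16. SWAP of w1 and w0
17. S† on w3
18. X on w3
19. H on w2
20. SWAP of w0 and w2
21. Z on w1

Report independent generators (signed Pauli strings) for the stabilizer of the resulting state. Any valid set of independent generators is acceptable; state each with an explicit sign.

The stabilizer group can be generated by +IYII, +IIIY, +ZIII, +IIZI, among other valid generating sets.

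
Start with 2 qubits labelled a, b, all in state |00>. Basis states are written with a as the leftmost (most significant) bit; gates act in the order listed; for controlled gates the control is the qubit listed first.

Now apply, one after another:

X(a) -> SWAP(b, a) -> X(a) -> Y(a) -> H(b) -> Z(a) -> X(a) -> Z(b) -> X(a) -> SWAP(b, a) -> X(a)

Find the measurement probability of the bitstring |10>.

Outcome |10> occurs with probability 1/2.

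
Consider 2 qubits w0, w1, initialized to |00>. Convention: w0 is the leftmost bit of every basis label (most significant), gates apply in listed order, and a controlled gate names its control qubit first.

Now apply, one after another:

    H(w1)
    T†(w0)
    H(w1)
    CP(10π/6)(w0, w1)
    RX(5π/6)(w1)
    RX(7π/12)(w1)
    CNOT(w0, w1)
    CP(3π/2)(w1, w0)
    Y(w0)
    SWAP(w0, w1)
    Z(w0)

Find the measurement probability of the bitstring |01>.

The probability of measuring |01> is -sqrt(6)/8 + sqrt(2)/8 + 1/2.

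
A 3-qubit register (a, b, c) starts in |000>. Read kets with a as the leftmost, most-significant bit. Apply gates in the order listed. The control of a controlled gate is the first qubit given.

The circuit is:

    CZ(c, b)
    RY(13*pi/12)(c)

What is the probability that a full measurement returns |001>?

The probability of measuring |001> is sqrt(2)/8 + sqrt(6)/8 + 1/2.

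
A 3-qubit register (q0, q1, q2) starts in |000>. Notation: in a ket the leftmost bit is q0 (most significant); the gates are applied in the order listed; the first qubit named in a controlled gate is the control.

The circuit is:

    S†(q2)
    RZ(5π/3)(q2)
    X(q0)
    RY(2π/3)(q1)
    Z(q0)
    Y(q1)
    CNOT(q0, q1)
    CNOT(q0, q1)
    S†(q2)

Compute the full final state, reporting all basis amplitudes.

After the circuit, the state carries amplitude -sqrt(3)*exp(2*I*pi/3)/2 on |100>, exp(2*I*pi/3)/2 on |110>, and 0 on every other basis state. Key observation: gates 7-8 undo each other exactly, leaving only the rest of the circuit to track.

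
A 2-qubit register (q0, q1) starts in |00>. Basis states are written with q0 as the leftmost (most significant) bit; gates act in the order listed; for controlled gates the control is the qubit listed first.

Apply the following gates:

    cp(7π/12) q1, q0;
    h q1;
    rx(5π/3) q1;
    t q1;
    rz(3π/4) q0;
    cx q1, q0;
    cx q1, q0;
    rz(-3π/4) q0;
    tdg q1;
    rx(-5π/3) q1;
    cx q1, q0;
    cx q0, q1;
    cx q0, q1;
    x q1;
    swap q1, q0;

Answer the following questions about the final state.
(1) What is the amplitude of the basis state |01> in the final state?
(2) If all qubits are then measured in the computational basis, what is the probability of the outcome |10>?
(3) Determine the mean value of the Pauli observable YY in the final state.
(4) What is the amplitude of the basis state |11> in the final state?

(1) The amplitude on |01> is sqrt(2)/2. Key observation: gates 3-10 undo each other exactly, leaving only the rest of the circuit to track.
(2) A full measurement returns |10> with probability 1/2.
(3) In the final state, YY has expectation 1.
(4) The final state's coefficient on |11> equals 0.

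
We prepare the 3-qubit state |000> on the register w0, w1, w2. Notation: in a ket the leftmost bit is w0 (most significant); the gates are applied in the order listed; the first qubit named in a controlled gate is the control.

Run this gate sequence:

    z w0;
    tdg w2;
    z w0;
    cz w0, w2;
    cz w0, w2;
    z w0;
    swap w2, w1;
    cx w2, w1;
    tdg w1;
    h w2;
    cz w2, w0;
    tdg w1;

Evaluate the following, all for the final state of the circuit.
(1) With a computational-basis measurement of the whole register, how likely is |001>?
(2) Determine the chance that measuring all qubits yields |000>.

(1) The probability of measuring |001> is 1/2. Key observation: the block from step 3 through step 6 cancels to the identity and can be dropped.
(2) The probability of measuring |000> is 1/2.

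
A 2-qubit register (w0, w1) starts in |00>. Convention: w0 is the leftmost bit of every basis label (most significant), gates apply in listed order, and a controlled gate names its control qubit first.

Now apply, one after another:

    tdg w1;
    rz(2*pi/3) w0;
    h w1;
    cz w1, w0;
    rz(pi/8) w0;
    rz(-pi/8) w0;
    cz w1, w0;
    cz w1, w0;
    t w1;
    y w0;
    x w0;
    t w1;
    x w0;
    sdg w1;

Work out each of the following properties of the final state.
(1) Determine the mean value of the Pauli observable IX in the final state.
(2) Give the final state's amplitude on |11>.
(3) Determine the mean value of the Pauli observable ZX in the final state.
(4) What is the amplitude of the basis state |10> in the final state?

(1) The observable IX averages to 1. Key observation: steps 4-7 multiply out to the identity, so the circuit reduces to the remaining gates.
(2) The amplitude on |11> is sqrt(2)*exp(I*pi/6)/2.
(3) The expectation value of ZX is -1.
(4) The final state's coefficient on |10> equals sqrt(2)*exp(I*pi/6)/2.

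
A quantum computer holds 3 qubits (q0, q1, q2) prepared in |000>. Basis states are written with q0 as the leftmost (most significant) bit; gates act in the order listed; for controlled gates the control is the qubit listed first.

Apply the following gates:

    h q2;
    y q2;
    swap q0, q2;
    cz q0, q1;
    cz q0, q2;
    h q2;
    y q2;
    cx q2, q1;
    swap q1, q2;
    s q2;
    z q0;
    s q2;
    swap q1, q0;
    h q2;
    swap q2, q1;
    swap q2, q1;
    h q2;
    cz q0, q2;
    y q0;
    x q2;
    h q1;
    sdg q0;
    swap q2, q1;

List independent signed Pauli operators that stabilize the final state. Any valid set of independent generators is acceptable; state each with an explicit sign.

One valid set of independent stabilizer generators is -XYI, +ZZI, +IIZ (any independent generating set of the same group is equally correct).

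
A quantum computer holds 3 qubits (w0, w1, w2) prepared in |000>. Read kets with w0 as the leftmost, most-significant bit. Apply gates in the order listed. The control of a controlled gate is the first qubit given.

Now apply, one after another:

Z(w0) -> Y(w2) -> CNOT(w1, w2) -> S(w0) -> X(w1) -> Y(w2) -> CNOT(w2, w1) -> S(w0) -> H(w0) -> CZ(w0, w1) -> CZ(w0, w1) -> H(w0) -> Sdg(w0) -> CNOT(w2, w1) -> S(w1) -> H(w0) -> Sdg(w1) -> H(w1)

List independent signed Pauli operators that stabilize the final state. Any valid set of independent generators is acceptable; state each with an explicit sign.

The stabilizer group can be generated by +XII, -IXI, +IIZ, among other valid generating sets. Key observation: steps 7-14 multiply out to the identity, so the circuit reduces to the remaining gates.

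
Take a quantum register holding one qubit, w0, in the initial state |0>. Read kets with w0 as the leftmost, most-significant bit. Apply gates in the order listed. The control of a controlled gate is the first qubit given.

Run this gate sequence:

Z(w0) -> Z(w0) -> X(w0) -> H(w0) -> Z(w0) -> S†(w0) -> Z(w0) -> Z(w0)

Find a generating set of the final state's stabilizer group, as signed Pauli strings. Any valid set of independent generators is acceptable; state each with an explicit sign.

One valid set of independent stabilizer generators is -Y (any independent generating set of the same group is equally correct).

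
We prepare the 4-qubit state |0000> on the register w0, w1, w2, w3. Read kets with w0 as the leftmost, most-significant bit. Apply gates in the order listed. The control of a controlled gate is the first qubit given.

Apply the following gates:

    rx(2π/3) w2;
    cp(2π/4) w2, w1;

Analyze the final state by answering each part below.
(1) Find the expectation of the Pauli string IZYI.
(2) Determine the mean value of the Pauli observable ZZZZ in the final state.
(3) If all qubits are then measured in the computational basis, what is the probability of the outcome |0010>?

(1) The observable IZYI averages to -sqrt(3)/2.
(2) The expectation value of ZZZZ is -1/2.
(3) Outcome |0010> occurs with probability 3/4.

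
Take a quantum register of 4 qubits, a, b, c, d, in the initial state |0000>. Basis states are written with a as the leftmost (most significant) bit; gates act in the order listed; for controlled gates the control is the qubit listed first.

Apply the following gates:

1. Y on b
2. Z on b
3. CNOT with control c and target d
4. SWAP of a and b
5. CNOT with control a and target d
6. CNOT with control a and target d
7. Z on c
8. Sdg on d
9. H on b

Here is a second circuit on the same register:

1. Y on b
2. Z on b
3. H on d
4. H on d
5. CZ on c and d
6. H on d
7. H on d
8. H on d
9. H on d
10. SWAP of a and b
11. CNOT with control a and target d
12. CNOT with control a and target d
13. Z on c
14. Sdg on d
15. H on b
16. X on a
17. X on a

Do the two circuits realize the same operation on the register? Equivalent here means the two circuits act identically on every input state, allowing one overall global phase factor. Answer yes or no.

No — the two circuits implement different unitaries, even allowing a global phase.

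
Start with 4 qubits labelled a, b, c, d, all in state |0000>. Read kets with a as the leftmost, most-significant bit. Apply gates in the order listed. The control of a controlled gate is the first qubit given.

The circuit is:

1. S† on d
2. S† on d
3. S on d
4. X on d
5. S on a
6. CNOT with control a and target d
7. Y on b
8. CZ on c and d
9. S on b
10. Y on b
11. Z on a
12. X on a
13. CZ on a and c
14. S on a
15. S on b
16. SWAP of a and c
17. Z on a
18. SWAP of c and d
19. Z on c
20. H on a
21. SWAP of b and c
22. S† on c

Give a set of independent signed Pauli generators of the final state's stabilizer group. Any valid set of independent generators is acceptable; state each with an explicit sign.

One valid set of independent stabilizer generators is +XIII, -IZII, +IIZI, -IIIZ (any independent generating set of the same group is equally correct).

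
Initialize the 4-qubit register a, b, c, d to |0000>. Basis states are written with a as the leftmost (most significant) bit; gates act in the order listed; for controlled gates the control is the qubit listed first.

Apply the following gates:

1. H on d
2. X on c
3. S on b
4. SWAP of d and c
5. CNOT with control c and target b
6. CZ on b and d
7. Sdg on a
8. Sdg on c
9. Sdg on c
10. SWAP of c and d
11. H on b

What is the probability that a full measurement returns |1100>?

Outcome |1100> occurs with probability 0.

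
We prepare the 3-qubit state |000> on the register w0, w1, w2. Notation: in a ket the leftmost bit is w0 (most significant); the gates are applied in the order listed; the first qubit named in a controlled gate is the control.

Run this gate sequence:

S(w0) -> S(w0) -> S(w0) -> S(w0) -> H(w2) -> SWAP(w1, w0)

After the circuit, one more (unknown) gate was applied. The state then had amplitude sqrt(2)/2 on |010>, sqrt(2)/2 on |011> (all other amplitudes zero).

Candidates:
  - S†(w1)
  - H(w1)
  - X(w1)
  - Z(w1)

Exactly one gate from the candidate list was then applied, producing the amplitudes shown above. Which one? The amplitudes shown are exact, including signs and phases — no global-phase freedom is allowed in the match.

The unique candidate consistent with the amplitudes is X(w1).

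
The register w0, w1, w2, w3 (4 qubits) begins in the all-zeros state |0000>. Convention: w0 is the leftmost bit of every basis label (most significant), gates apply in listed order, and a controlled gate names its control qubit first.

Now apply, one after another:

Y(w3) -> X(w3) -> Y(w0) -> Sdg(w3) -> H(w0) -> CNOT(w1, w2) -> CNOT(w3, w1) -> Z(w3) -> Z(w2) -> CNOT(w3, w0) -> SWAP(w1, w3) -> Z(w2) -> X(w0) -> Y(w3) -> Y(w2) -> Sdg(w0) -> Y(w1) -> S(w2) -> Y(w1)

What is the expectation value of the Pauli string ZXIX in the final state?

The observable ZXIX averages to 0.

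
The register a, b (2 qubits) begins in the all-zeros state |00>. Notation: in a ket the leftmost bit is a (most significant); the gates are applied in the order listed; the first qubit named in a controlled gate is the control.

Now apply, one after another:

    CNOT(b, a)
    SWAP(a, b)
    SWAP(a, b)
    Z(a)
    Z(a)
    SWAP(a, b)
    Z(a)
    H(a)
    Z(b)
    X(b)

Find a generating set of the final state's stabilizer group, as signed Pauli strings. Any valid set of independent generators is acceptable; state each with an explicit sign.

The final state is stabilized by the group generated by +XI, -IZ; other independent generating sets are equally valid. Key observation: gates 3-6 undo each other exactly, leaving only the rest of the circuit to track.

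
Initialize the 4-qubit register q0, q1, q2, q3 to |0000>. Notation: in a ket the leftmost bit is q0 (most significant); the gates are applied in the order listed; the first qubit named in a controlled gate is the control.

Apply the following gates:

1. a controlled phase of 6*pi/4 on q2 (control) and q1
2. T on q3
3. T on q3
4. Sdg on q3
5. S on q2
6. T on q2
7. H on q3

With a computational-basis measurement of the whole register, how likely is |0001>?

Outcome |0001> occurs with probability 1/2.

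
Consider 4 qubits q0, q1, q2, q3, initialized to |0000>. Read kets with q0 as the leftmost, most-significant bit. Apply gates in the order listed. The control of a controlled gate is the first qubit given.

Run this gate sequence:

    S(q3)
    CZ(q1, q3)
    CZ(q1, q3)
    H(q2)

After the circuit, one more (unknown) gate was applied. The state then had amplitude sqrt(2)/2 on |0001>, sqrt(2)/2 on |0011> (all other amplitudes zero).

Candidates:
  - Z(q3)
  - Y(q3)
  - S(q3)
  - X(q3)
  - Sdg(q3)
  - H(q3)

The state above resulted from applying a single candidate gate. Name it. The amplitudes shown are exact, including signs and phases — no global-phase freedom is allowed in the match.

It was X(q3) that produced the state shown. Key observation: steps 2-3 multiply out to the identity, so the circuit reduces to the remaining gates.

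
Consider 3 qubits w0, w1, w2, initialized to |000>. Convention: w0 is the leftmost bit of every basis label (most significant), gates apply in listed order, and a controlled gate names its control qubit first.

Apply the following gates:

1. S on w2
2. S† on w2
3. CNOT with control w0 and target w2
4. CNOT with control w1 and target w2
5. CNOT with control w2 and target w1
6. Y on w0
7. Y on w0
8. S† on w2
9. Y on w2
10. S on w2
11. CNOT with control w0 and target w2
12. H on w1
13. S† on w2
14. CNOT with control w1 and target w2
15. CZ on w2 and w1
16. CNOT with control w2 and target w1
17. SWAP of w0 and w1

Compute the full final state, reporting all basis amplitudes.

The resulting statevector has amplitude sqrt(2)*I/2 on |100>, sqrt(2)*I/2 on |101>, and 0 on every other basis state. Key observation: gates 1-2 undo each other exactly, leaving only the rest of the circuit to track.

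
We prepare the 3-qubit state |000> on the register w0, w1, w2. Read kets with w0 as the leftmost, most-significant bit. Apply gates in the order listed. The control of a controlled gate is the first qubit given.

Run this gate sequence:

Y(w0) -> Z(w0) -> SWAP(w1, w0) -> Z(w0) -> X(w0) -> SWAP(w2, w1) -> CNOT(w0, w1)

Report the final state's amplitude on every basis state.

After the circuit, the state carries amplitude -I on |111>, and 0 on every other basis state.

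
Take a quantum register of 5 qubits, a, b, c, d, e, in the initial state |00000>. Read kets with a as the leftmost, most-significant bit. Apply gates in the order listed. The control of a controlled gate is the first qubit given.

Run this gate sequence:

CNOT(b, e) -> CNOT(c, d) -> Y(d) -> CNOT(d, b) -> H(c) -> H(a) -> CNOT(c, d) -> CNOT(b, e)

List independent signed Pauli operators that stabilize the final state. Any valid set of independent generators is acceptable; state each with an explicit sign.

The final state is stabilized by the group generated by +XIIII, +IIXXI, -IZIII, -IIZZI, -IIIIZ; other independent generating sets are equally valid.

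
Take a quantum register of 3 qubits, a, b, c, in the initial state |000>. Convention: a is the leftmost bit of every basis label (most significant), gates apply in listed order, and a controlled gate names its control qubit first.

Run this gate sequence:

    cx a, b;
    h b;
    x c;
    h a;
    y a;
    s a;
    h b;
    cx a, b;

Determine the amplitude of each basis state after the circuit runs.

The resulting statevector has amplitude -sqrt(2)*I/2 on |001>, -sqrt(2)/2 on |111>, and 0 on every other basis state.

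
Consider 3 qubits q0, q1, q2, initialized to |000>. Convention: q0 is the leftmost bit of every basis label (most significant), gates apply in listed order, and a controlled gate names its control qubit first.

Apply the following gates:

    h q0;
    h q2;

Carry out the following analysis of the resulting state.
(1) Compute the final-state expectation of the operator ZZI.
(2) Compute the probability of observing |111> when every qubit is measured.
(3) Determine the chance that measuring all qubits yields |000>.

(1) The observable ZZI averages to 0.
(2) Outcome |111> occurs with probability 0.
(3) A full measurement returns |000> with probability 1/4.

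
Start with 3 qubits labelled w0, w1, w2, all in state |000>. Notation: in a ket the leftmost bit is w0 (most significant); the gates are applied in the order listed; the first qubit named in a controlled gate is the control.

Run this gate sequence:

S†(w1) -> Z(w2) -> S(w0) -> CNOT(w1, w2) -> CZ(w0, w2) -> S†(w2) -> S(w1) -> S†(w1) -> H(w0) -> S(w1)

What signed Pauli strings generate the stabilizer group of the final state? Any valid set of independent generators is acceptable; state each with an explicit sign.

One valid set of independent stabilizer generators is +XII, +IZI, +IIZ (any independent generating set of the same group is equally correct). Key observation: the block from step 7 through step 8 cancels to the identity and can be dropped.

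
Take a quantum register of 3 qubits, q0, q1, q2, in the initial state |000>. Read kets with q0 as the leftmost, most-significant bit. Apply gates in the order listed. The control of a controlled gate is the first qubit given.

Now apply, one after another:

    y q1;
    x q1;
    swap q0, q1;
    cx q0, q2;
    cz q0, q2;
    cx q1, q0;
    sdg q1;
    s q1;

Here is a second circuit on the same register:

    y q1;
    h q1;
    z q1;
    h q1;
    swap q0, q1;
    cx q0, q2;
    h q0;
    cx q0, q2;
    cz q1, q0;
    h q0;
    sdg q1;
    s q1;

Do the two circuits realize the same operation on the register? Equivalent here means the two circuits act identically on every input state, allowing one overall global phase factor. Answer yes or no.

No: there is an input state on which the two circuits produce genuinely different outputs (not merely differing by a phase).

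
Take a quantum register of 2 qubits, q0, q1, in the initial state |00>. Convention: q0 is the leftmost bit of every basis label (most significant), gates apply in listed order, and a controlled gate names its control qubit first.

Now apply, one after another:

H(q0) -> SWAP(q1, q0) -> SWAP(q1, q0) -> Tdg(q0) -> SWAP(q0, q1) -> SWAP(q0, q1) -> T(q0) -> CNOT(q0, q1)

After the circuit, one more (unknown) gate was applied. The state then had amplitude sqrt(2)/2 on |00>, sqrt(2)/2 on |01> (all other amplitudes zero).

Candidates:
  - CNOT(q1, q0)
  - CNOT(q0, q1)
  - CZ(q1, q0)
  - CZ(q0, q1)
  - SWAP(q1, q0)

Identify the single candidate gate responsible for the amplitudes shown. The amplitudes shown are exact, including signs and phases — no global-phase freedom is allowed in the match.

The unique candidate consistent with the amplitudes is CNOT(q1, q0).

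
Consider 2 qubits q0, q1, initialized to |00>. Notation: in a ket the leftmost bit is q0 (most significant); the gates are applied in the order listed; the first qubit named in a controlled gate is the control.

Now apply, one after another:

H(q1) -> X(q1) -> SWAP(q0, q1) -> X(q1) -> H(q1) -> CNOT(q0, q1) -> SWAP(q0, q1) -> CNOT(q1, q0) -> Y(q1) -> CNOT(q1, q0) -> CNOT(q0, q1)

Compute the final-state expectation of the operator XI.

In the final state, XI has expectation -1.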